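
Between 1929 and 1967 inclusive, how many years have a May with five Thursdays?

16

May has 31 days; it has five Thursdays when Thursday falls among the first (month-length − 28) days — i.e. when May 1 is one of Thursday/Wednesday/Tuesday.
May 1 by year: 1929:Wed✓ 1930:Thu✓ 1931:Fri 1932:Sun 1933:Mon 1934:Tue✓ 1935:Wed✓ 1936:Fri 1937:Sat 1938:Sun 1939:Mon 1940:Wed✓ 1941:Thu✓ 1942:Fri 1943:Sat …(9 more)… 1953:Fri 1954:Sat 1955:Sun 1956:Tue✓ 1957:Wed✓ 1958:Thu✓ 1959:Fri 1960:Sun 1961:Mon 1962:Tue✓ 1963:Wed✓ 1964:Fri 1965:Sat 1966:Sun 1967:Mon
Years with five Thursdays: 1929, 1930, 1934, 1935, 1940, 1941, 1945, 1946, 1947, 1951, 1952, 1956, 1957, 1958, 1962, 1963 → 16.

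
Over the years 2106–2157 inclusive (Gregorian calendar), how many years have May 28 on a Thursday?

7

Track May 28's weekday year by year (advancing +1, or +2 across a Feb 29):
  2106: Fri  2107: Sat (+1)  2108: Mon (+2)  2109: Tue (+1)  2110: Wed (+1)
  2111: Thu (+1) ✓  2112: Sat (+2)  2113: Sun (+1)  2114: Mon (+1)  2115: Tue (+1)
  2116: Thu (+2) ✓  2117: Fri (+1)  2118: Sat (+1)  2119: Sun (+1)  … (24 more years) …
  2144: Thu (+2) ✓  2145: Fri (+1)  2146: Sat (+1)  2147: Sun (+1)  2148: Tue (+2)
  2149: Wed (+1)  2150: Thu (+1) ✓  2151: Fri (+1)  2152: Sun (+2)  2153: Mon (+1)
  2154: Tue (+1)  2155: Wed (+1)  2156: Fri (+2)  2157: Sat (+1)
Thursday years: 2111, 2116, 2122, 2133, 2139, 2144, 2150 — 7 in total.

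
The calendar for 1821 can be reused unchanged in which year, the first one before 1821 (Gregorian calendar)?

Two years share a calendar iff Jan 1 falls on the same weekday and both are leap or both are common. 1821: Jan 1 is Monday, common year.
1820: Jan 1 Saturday, leap
1819: Jan 1 Friday, common
1818: Jan 1 Thursday, common
1817: Jan 1 Wednesday, common
1816: Jan 1 Monday, leap
1815: Jan 1 Sunday, common
1814: Jan 1 Saturday, common
1813: Jan 1 Friday, common
1812: Jan 1 Wednesday, leap
1811: Jan 1 Tuesday, common
1810: Jan 1 Monday, common
1810 matches on both conditions.

1810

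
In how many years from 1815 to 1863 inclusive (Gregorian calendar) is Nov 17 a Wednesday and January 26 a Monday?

2

Check each year's weekday for Nov 17 and January 26:
  1815: Fri/Thu  1816: Sun/Fri  1817: Mon/Sun  1818: Tue/Mon  1819: Wed/Tue  1820: Fri/Wed  1821: Sat/Fri  1822: Sun/Sat  1823: Mon/Sun  1824: Wed/Mon ✓  1825: Thu/Wed  1826: Fri/Thu  1827: Sat/Fri  1828: Mon/Sat  …(21 more)…  1850: Sun/Sat  1851: Mon/Sun  1852: Wed/Mon ✓  1853: Thu/Wed  1854: Fri/Thu  1855: Sat/Fri  1856: Mon/Sat  1857: Tue/Mon  1858: Wed/Tue  1859: Thu/Wed  1860: Sat/Thu  1861: Sun/Sat  1862: Mon/Sun  1863: Tue/Mon
Both conditions hold in: 1824, 1852 — 2.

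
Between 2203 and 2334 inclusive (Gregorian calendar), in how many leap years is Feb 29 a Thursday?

Leap years in 2203–2334: 32 of them.
Feb 29 weekday advances by 5 (mod 7) from one leap year to the next four years later (or differs when a century non-leap intervenes).
Leap-day weekdays: 2204:Wed 2208:Mon 2212:Sat 2216:Thu✓ 2220:Tue 2224:Sun 2228:Fri 2232:Wed 2236:Mon 2240:Sat 2244:Thu✓ 2248:Tue 2252:Sun …(6 more)… 2280:Sun 2284:Fri 2288:Wed 2292:Mon 2296:Sat 2304:Mon 2308:Sat 2312:Thu✓ 2316:Tue 2320:Sun 2324:Fri 2328:Wed 2332:Mon
Thursday: 2216, 2244, 2272, 2312 → 4.

4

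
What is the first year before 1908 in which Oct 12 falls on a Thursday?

1905

From one year to the next, a fixed date's weekday advances by 1, or by 2 when a Feb 29 lies between the two dates.
1908: October 12 is Monday.
1907: Saturday (−2)
1906: Friday (−1)
1905: Thursday (−1)
Oct 12 falls on a Thursday in 1905.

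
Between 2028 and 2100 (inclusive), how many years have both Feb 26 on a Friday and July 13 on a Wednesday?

Check each year's weekday for Feb 26 and July 13:
  2028: Sat/Thu  2029: Mon/Fri  2030: Tue/Sat  2031: Wed/Sun  2032: Thu/Tue  2033: Sat/Wed  2034: Sun/Thu  2035: Mon/Fri  2036: Tue/Sun  2037: Thu/Mon  2038: Fri/Tue  2039: Sat/Wed  2040: Sun/Fri  2041: Tue/Sat  …(45 more)…  2087: Wed/Sun  2088: Thu/Tue  2089: Sat/Wed  2090: Sun/Thu  2091: Mon/Fri  2092: Tue/Sun  2093: Thu/Mon  2094: Fri/Tue  2095: Sat/Wed  2096: Sun/Fri  2097: Tue/Sat  2098: Wed/Sun  2099: Thu/Mon  2100: Fri/Tue
Both conditions hold in: 2044, 2072 — 2.

2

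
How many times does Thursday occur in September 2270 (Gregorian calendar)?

5

September 2270 has 30 days and begins on Thursday.
The first Thursday is September 1.
Thursdays fall on 1, 8, 15, 22, 29 — that's 5.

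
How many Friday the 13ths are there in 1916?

1

Check the 13th of each month of 1916: Jan 13: Thu, Feb 13: Sun, Mar 13: Mon, Apr 13: Thu, May 13: Sat, Jun 13: Tue, Jul 13: Thu, Aug 13: Sun, Sep 13: Wed, Oct 13: Fri, Nov 13: Mon, Dec 13: Wed.
Friday occurs in October — 1 month.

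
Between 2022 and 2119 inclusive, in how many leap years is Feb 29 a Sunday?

Leap years in 2022–2119: 23 of them.
Feb 29 weekday advances by 5 (mod 7) from one leap year to the next four years later (or differs when a century non-leap intervenes).
Leap-day weekdays: 2024:Thu 2028:Tue 2032:Sun✓ 2036:Fri 2040:Wed 2044:Mon 2048:Sat 2052:Thu 2056:Tue 2060:Sun✓ 2064:Fri 2068:Wed 2072:Mon 2076:Sat 2080:Thu 2084:Tue 2088:Sun✓ 2092:Fri 2096:Wed 2104:Fri 2108:Wed 2112:Mon 2116:Sat
Sunday: 2032, 2060, 2088 → 3.

3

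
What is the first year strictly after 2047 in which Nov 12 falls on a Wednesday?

From one year to the next, a fixed date's weekday advances by 1, or by 2 when a Feb 29 lies between the two dates.
2047: November 12 is Tuesday.
2048: Thursday (+2)
2049: Friday (+1)
2050: Saturday (+1)
2051: Sunday (+1)
2052: Tuesday (+2)
2053: Wednesday (+1)
Nov 12 falls on a Wednesday in 2053.

2053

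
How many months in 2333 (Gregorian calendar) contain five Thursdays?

4

A month of length L has five Thursdays iff its first Thursday is on day ≤ L−28 (so day 1–3 in a 31-day month, 1–2 in a 30-day month, day 1 in a leap February).
Checking each month of 2333: Jan starts Sun (31d); Feb starts Wed (28d); Mar starts Wed (31d) ✓; Apr starts Sat (30d); May starts Mon (31d); Jun starts Thu (30d) ✓; Jul starts Sat (31d); Aug starts Tue (31d) ✓; Sep starts Fri (30d); Oct starts Sun (31d); Nov starts Wed (30d) ✓; Dec starts Fri (31d).
Five-Thursday months: March, June, August, November → 4.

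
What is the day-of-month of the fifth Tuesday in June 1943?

29

June 1, 1943 is a Tuesday, so the first Tuesday is the 1st.
The fifth Tuesday is 1 + 28 = 29.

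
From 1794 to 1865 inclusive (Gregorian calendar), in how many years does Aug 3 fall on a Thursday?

10

Track Aug 3's weekday year by year (advancing +1, or +2 across a Feb 29):
  1794: Sun  1795: Mon (+1)  1796: Wed (+2)  1797: Thu (+1) ✓  1798: Fri (+1)
  1799: Sat (+1)  1800: Sun (+1)  1801: Mon (+1)  1802: Tue (+1)  1803: Wed (+1)
  1804: Fri (+2)  1805: Sat (+1)  1806: Sun (+1)  1807: Mon (+1)  … (44 more years) …
  1852: Tue (+2)  1853: Wed (+1)  1854: Thu (+1) ✓  1855: Fri (+1)  1856: Sun (+2)
  1857: Mon (+1)  1858: Tue (+1)  1859: Wed (+1)  1860: Fri (+2)  1861: Sat (+1)
  1862: Sun (+1)  1863: Mon (+1)  1864: Wed (+2)  1865: Thu (+1) ✓
Thursday years: 1797, 1809, 1815, 1820, 1826, 1837, 1843, 1848, 1854, 1865 — 10 in total.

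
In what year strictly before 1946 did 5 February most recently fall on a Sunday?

From one year to the next, a fixed date's weekday advances by 1, or by 2 when a Feb 29 lies between the two dates.
1946: February 5 is Tuesday.
1945: Monday (−1)
1944: Saturday (−2)
1943: Friday (−1)
1942: Thursday (−1)
1941: Wednesday (−1)
1940: Monday (−2)
1939: Sunday (−1)
5 February falls on a Sunday in 1939.

1939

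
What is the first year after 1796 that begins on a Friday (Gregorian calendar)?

Jan 1 advances by 2 weekdays after a leap year and by 1 after a common year.
1796: Jan 1 is Friday (leap).
1797: Sunday
1798: Monday
1799: Tuesday
1800: Wednesday
1801: Thursday
1802: Friday
1802 begins on a Friday

1802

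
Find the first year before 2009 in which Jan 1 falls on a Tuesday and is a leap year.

2008

Jan 1 advances by 2 weekdays after a leap year and by 1 after a common year.
2009: Jan 1 is Thursday.
2008: Tuesday (leap)
2008 begins on a Tuesday and is a leap year.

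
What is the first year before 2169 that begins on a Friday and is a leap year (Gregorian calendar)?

2168

Jan 1 advances by 2 weekdays after a leap year and by 1 after a common year.
2169: Jan 1 is Sunday.
2168: Friday (leap)
2168 begins on a Friday and is a leap year.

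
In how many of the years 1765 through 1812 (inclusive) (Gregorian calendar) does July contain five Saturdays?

18

July has 31 days; it has five Saturdays when Saturday falls among the first (month-length − 28) days — i.e. when July 1 is one of Saturday/Friday/Thursday.
July 1 by year: 1765:Mon 1766:Tue 1767:Wed 1768:Fri✓ 1769:Sat✓ 1770:Sun 1771:Mon 1772:Wed 1773:Thu✓ 1774:Fri✓ 1775:Sat✓ 1776:Mon 1777:Tue 1778:Wed 1779:Thu✓ …(18 more)… 1798:Sun 1799:Mon 1800:Tue 1801:Wed 1802:Thu✓ 1803:Fri✓ 1804:Sun 1805:Mon 1806:Tue 1807:Wed 1808:Fri✓ 1809:Sat✓ 1810:Sun 1811:Mon 1812:Wed
Years with five Saturdays: 1768, 1769, 1773, 1774, 1775, 1779, 1780, 1784, 1785, 1786, 1790, 1791, 1796, 1797, 1802, 1803, 1808, 1809 → 18.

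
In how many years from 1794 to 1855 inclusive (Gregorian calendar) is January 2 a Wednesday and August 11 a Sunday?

7

Check each year's weekday for January 2 and August 11:
  1794: Thu/Mon  1795: Fri/Tue  1796: Sat/Thu  1797: Mon/Fri  1798: Tue/Sat  1799: Wed/Sun ✓  1800: Thu/Mon  1801: Fri/Tue  1802: Sat/Wed  1803: Sun/Thu  1804: Mon/Sat  1805: Wed/Sun ✓  1806: Thu/Mon  1807: Fri/Tue  …(34 more)…  1842: Sun/Thu  1843: Mon/Fri  1844: Tue/Sun  1845: Thu/Mon  1846: Fri/Tue  1847: Sat/Wed  1848: Sun/Fri  1849: Tue/Sat  1850: Wed/Sun ✓  1851: Thu/Mon  1852: Fri/Wed  1853: Sun/Thu  1854: Mon/Fri  1855: Tue/Sat
Both conditions hold in: 1799, 1805, 1811, 1822, 1833, 1839, 1850 — 7.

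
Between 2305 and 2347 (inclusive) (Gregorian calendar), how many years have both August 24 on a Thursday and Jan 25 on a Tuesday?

2

Check each year's weekday for August 24 and Jan 25:
  2305: Thu/Wed  2306: Fri/Thu  2307: Sat/Fri  2308: Mon/Sat  2309: Tue/Mon  2310: Wed/Tue  2311: Thu/Wed  2312: Sat/Thu  2313: Sun/Sat  2314: Mon/Sun  2315: Tue/Mon  2316: Thu/Tue ✓  2317: Fri/Thu  2318: Sat/Fri  …(15 more)…  2334: Fri/Thu  2335: Sat/Fri  2336: Mon/Sat  2337: Tue/Mon  2338: Wed/Tue  2339: Thu/Wed  2340: Sat/Thu  2341: Sun/Sat  2342: Mon/Sun  2343: Tue/Mon  2344: Thu/Tue ✓  2345: Fri/Thu  2346: Sat/Fri  2347: Sun/Sat
Both conditions hold in: 2316, 2344 — 2.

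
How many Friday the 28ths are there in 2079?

Check the 28th of each month of 2079: Jan 28: Sat, Feb 28: Tue, Mar 28: Tue, Apr 28: Fri, May 28: Sun, Jun 28: Wed, Jul 28: Fri, Aug 28: Mon, Sep 28: Thu, Oct 28: Sat, Nov 28: Tue, Dec 28: Thu.
Friday occurs in April, July — 2 months.

2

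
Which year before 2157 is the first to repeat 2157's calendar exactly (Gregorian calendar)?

Two years share a calendar iff Jan 1 falls on the same weekday and both are leap or both are common. 2157: Jan 1 is Saturday, common year.
2156: Jan 1 Thursday, leap
2155: Jan 1 Wednesday, common
2154: Jan 1 Tuesday, common
2153: Jan 1 Monday, common
2152: Jan 1 Saturday, leap
2151: Jan 1 Friday, common
2150: Jan 1 Thursday, common
2149: Jan 1 Wednesday, common
2148: Jan 1 Monday, leap
2147: Jan 1 Sunday, common
2146: Jan 1 Saturday, common
2146 matches on both conditions.

2146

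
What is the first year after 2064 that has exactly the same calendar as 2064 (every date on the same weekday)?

2092

Two years share a calendar iff Jan 1 falls on the same weekday and both are leap or both are common. 2064: Jan 1 is Tuesday, leap year.
2065: Jan 1 Thursday, common
2066: Jan 1 Friday, common
2067: Jan 1 Saturday, common
2068: Jan 1 Sunday, leap
2069: Jan 1 Tuesday, common
2070: Jan 1 Wednesday, common
2071: Jan 1 Thursday, common
2072: Jan 1 Friday, leap
2073: Jan 1 Sunday, common
2074: Jan 1 Monday, common
2075: Jan 1 Tuesday, common
2076: Jan 1 Wednesday, leap
2077: Jan 1 Friday, common
2078: Jan 1 Saturday, common
2079: Jan 1 Sunday, common
2080: Jan 1 Monday, leap
2081: Jan 1 Wednesday, common
2082: Jan 1 Thursday, common
2083: Jan 1 Friday, common
2084: Jan 1 Saturday, leap
2085: Jan 1 Monday, common
2086: Jan 1 Tuesday, common
2087: Jan 1 Wednesday, common
2088: Jan 1 Thursday, leap
2089: Jan 1 Saturday, common
2090: Jan 1 Sunday, common
2091: Jan 1 Monday, common
2092: Jan 1 Tuesday, leap
2092 matches on both conditions.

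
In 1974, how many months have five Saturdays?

4

A month of length L has five Saturdays iff its first Saturday is on day ≤ L−28 (so day 1–3 in a 31-day month, 1–2 in a 30-day month, day 1 in a leap February).
Checking each month of 1974: Jan starts Tue (31d); Feb starts Fri (28d); Mar starts Fri (31d) ✓; Apr starts Mon (30d); May starts Wed (31d); Jun starts Sat (30d) ✓; Jul starts Mon (31d); Aug starts Thu (31d) ✓; Sep starts Sun (30d); Oct starts Tue (31d); Nov starts Fri (30d) ✓; Dec starts Sun (31d).
Five-Saturday months: March, June, August, November → 4.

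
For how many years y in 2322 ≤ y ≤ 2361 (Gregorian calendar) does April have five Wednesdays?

April has 30 days; it has five Wednesdays when Wednesday falls among the first (month-length − 28) days — i.e. when April 1 is one of Wednesday/Tuesday.
April 1 by year: 2322:Sat 2323:Sun 2324:Tue✓ 2325:Wed✓ 2326:Thu 2327:Fri 2328:Sun 2329:Mon 2330:Tue✓ 2331:Wed✓ 2332:Fri 2333:Sat 2334:Sun 2335:Mon 2336:Wed✓ …(10 more)… 2347:Tue✓ 2348:Thu 2349:Fri 2350:Sat 2351:Sun 2352:Tue✓ 2353:Wed✓ 2354:Thu 2355:Fri 2356:Sun 2357:Mon 2358:Tue✓ 2359:Wed✓ 2360:Fri 2361:Sat
Years with five Wednesdays: 2324, 2325, 2330, 2331, 2336, 2341, 2342, 2347, 2352, 2353, 2358, 2359 → 12.

12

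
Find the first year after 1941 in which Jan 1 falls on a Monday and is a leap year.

1968

Jan 1 advances by 2 weekdays after a leap year and by 1 after a common year.
1941: Jan 1 is Wednesday.
1942: Thursday
1943: Friday
1944: Saturday (leap)
1945: Monday
1946: Tuesday
1947: Wednesday
1948: Thursday (leap)
1949: Saturday
1950: Sunday
1951: Monday
1952: Tuesday (leap)
1953: Thursday
1954: Friday
1955: Saturday
1956: Sunday (leap)
1957: Tuesday
1958: Wednesday
1959: Thursday
1960: Friday (leap)
1961: Sunday
1962: Monday
1963: Tuesday
1964: Wednesday (leap)
1965: Friday
1966: Saturday
1967: Sunday
1968: Monday (leap)
1968 begins on a Monday and is a leap year.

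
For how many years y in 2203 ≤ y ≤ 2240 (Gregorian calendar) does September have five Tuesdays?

11

September has 30 days; it has five Tuesdays when Tuesday falls among the first (month-length − 28) days — i.e. when September 1 is one of Tuesday/Monday.
September 1 by year: 2203:Thu 2204:Sat 2205:Sun 2206:Mon✓ 2207:Tue✓ 2208:Thu 2209:Fri 2210:Sat 2211:Sun 2212:Tue✓ 2213:Wed 2214:Thu 2215:Fri 2216:Sun 2217:Mon✓ …(8 more)… 2226:Fri 2227:Sat 2228:Mon✓ 2229:Tue✓ 2230:Wed 2231:Thu 2232:Sat 2233:Sun 2234:Mon✓ 2235:Tue✓ 2236:Thu 2237:Fri 2238:Sat 2239:Sun 2240:Tue✓
Years with five Tuesdays: 2206, 2207, 2212, 2217, 2218, 2223, 2228, 2229, 2234, 2235, 2240 → 11.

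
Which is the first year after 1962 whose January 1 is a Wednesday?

Jan 1 advances by 2 weekdays after a leap year and by 1 after a common year.
1962: Jan 1 is Monday.
1963: Tuesday
1964: Wednesday (leap)
1964 begins on a Wednesday

1964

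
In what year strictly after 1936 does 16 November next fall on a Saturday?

From one year to the next, a fixed date's weekday advances by 1, or by 2 when a Feb 29 lies between the two dates.
1936: November 16 is Monday.
1937: Tuesday (+1)
1938: Wednesday (+1)
1939: Thursday (+1)
1940: Saturday (+2)
16 November falls on a Saturday in 1940.

1940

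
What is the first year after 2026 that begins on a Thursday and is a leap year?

2032

Jan 1 advances by 2 weekdays after a leap year and by 1 after a common year.
2026: Jan 1 is Thursday.
2027: Friday
2028: Saturday (leap)
2029: Monday
2030: Tuesday
2031: Wednesday
2032: Thursday (leap)
2032 begins on a Thursday and is a leap year.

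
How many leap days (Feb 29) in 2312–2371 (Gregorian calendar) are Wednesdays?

Leap years in 2312–2371: 15 of them.
Feb 29 weekday advances by 5 (mod 7) from one leap year to the next four years later (or differs when a century non-leap intervenes).
Leap-day weekdays: 2312:Thu 2316:Tue 2320:Sun 2324:Fri 2328:Wed✓ 2332:Mon 2336:Sat 2340:Thu 2344:Tue 2348:Sun 2352:Fri 2356:Wed✓ 2360:Mon 2364:Sat 2368:Thu
Wednesday: 2328, 2356 → 2.

2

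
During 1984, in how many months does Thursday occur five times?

A month of length L has five Thursdays iff its first Thursday is on day ≤ L−28 (so day 1–3 in a 31-day month, 1–2 in a 30-day month, day 1 in a leap February).
Checking each month of 1984: Jan starts Sun (31d); Feb starts Wed (29d); Mar starts Thu (31d) ✓; Apr starts Sun (30d); May starts Tue (31d) ✓; Jun starts Fri (30d); Jul starts Sun (31d); Aug starts Wed (31d) ✓; Sep starts Sat (30d); Oct starts Mon (31d); Nov starts Thu (30d) ✓; Dec starts Sat (31d).
Five-Thursday months: March, May, August, November → 4.

4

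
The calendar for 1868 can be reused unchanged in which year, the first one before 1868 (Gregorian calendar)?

1840

Two years share a calendar iff Jan 1 falls on the same weekday and both are leap or both are common. 1868: Jan 1 is Wednesday, leap year.
1867: Jan 1 Tuesday, common
1866: Jan 1 Monday, common
1865: Jan 1 Sunday, common
1864: Jan 1 Friday, leap
1863: Jan 1 Thursday, common
1862: Jan 1 Wednesday, common
1861: Jan 1 Tuesday, common
1860: Jan 1 Sunday, leap
1859: Jan 1 Saturday, common
1858: Jan 1 Friday, common
1857: Jan 1 Thursday, common
1856: Jan 1 Tuesday, leap
1855: Jan 1 Monday, common
1854: Jan 1 Sunday, common
1853: Jan 1 Saturday, common
1852: Jan 1 Thursday, leap
1851: Jan 1 Wednesday, common
1850: Jan 1 Tuesday, common
1849: Jan 1 Monday, common
1848: Jan 1 Saturday, leap
1847: Jan 1 Friday, common
1846: Jan 1 Thursday, common
1845: Jan 1 Wednesday, common
1844: Jan 1 Monday, leap
1843: Jan 1 Sunday, common
1842: Jan 1 Saturday, common
1841: Jan 1 Friday, common
1840: Jan 1 Wednesday, leap
1840 matches on both conditions.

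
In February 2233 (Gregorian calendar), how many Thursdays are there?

February 2233 has 28 days and begins on Friday.
The first Thursday is February 7.
Thursdays fall on 7, 14, 21, 28 — that's 4.

4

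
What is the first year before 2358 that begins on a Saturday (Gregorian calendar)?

2355

Jan 1 advances by 2 weekdays after a leap year and by 1 after a common year.
2358: Jan 1 is Wednesday.
2357: Tuesday
2356: Sunday (leap)
2355: Saturday
2355 begins on a Saturday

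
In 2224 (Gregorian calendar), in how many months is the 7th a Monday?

1

Check the 7th of each month of 2224: Jan 7: Wed, Feb 7: Sat, Mar 7: Sun, Apr 7: Wed, May 7: Fri, Jun 7: Mon, Jul 7: Wed, Aug 7: Sat, Sep 7: Tue, Oct 7: Thu, Nov 7: Sun, Dec 7: Tue.
Monday occurs in June — 1 month.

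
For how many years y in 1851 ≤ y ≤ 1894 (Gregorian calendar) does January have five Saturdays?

19

January has 31 days; it has five Saturdays when Saturday falls among the first (month-length − 28) days — i.e. when January 1 is one of Saturday/Friday/Thursday.
January 1 by year: 1851:Wed 1852:Thu✓ 1853:Sat✓ 1854:Sun 1855:Mon 1856:Tue 1857:Thu✓ 1858:Fri✓ 1859:Sat✓ 1860:Sun 1861:Tue 1862:Wed 1863:Thu✓ 1864:Fri✓ 1865:Sun …(14 more)… 1880:Thu✓ 1881:Sat✓ 1882:Sun 1883:Mon 1884:Tue 1885:Thu✓ 1886:Fri✓ 1887:Sat✓ 1888:Sun 1889:Tue 1890:Wed 1891:Thu✓ 1892:Fri✓ 1893:Sun 1894:Mon
Years with five Saturdays: 1852, 1853, 1857, 1858, 1859, 1863, 1864, 1869, 1870, 1874, 1875, 1876, 1880, 1881, 1885, 1886, 1887, 1891, 1892 → 19.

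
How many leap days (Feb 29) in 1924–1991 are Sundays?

Leap years in 1924–1991: 17 of them.
Feb 29 weekday advances by 5 (mod 7) from one leap year to the next four years later (or differs when a century non-leap intervenes).
Leap-day weekdays: 1924:Fri 1928:Wed 1932:Mon 1936:Sat 1940:Thu 1944:Tue 1948:Sun✓ 1952:Fri 1956:Wed 1960:Mon 1964:Sat 1968:Thu 1972:Tue 1976:Sun✓ 1980:Fri 1984:Wed 1988:Mon
Sunday: 1948, 1976 → 2.

2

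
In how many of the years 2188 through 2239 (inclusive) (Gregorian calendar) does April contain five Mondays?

April has 30 days; it has five Mondays when Monday falls among the first (month-length − 28) days — i.e. when April 1 is one of Monday/Sunday.
April 1 by year: 2188:Tue 2189:Wed 2190:Thu 2191:Fri 2192:Sun✓ 2193:Mon✓ 2194:Tue 2195:Wed 2196:Fri 2197:Sat 2198:Sun✓ 2199:Mon✓ 2200:Tue 2201:Wed 2202:Thu …(22 more)… 2225:Fri 2226:Sat 2227:Sun✓ 2228:Tue 2229:Wed 2230:Thu 2231:Fri 2232:Sun✓ 2233:Mon✓ 2234:Tue 2235:Wed 2236:Fri 2237:Sat 2238:Sun✓ 2239:Mon✓
Years with five Mondays: 2192, 2193, 2198, 2199, 2204, 2205, 2210, 2211, 2216, 2221, 2222, 2227, 2232, 2233, 2238, 2239 → 16.

16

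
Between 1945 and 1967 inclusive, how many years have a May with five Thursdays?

10

May has 31 days; it has five Thursdays when Thursday falls among the first (month-length − 28) days — i.e. when May 1 is one of Thursday/Wednesday/Tuesday.
May 1 by year: 1945:Tue✓ 1946:Wed✓ 1947:Thu✓ 1948:Sat 1949:Sun 1950:Mon 1951:Tue✓ 1952:Thu✓ 1953:Fri 1954:Sat 1955:Sun 1956:Tue✓ 1957:Wed✓ 1958:Thu✓ 1959:Fri 1960:Sun 1961:Mon 1962:Tue✓ 1963:Wed✓ 1964:Fri 1965:Sat 1966:Sun 1967:Mon
Years with five Thursdays: 1945, 1946, 1947, 1951, 1952, 1956, 1957, 1958, 1962, 1963 → 10.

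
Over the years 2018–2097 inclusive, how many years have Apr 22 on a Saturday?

11

Track Apr 22's weekday year by year (advancing +1, or +2 across a Feb 29):
  2018: Sun  2019: Mon (+1)  2020: Wed (+2)  2021: Thu (+1)  2022: Fri (+1)
  2023: Sat (+1) ✓  2024: Mon (+2)  2025: Tue (+1)  2026: Wed (+1)  2027: Thu (+1)
  2028: Sat (+2) ✓  2029: Sun (+1)  2030: Mon (+1)  2031: Tue (+1)  … (52 more years) …
  2084: Sat (+2) ✓  2085: Sun (+1)  2086: Mon (+1)  2087: Tue (+1)  2088: Thu (+2)
  2089: Fri (+1)  2090: Sat (+1) ✓  2091: Sun (+1)  2092: Tue (+2)  2093: Wed (+1)
  2094: Thu (+1)  2095: Fri (+1)  2096: Sun (+2)  2097: Mon (+1)
Saturday years: 2023, 2028, 2034, 2045, 2051, 2056, 2062, 2073, 2079, 2084, 2090 — 11 in total.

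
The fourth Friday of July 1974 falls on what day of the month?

July 1, 1974 is a Monday, so the first Friday is the 5th.
The fourth Friday is 5 + 21 = 26.

26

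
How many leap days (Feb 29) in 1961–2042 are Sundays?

3

Leap years in 1961–2042: 20 of them.
Feb 29 weekday advances by 5 (mod 7) from one leap year to the next four years later (or differs when a century non-leap intervenes).
Leap-day weekdays: 1964:Sat 1968:Thu 1972:Tue 1976:Sun✓ 1980:Fri 1984:Wed 1988:Mon 1992:Sat 1996:Thu 2000:Tue 2004:Sun✓ 2008:Fri 2012:Wed 2016:Mon 2020:Sat 2024:Thu 2028:Tue 2032:Sun✓ 2036:Fri 2040:Wed
Sunday: 1976, 2004, 2032 → 3.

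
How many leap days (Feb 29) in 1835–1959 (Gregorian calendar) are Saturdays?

5

Leap years in 1835–1959: 30 of them.
Feb 29 weekday advances by 5 (mod 7) from one leap year to the next four years later (or differs when a century non-leap intervenes).
Leap-day weekdays: 1836:Mon 1840:Sat✓ 1844:Thu 1848:Tue 1852:Sun 1856:Fri 1860:Wed 1864:Mon 1868:Sat✓ 1872:Thu 1876:Tue 1880:Sun 1884:Fri …(4 more)… 1908:Sat✓ 1912:Thu 1916:Tue 1920:Sun 1924:Fri 1928:Wed 1932:Mon 1936:Sat✓ 1940:Thu 1944:Tue 1948:Sun 1952:Fri 1956:Wed
Saturday: 1840, 1868, 1896, 1908, 1936 → 5.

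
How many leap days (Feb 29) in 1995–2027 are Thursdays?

2

Leap years in 1995–2027: 8 of them.
Feb 29 weekday advances by 5 (mod 7) from one leap year to the next four years later (or differs when a century non-leap intervenes).
Leap-day weekdays: 1996:Thu✓ 2000:Tue 2004:Sun 2008:Fri 2012:Wed 2016:Mon 2020:Sat 2024:Thu✓
Thursday: 1996, 2024 → 2.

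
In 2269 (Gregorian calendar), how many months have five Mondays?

A month of length L has five Mondays iff its first Monday is on day ≤ L−28 (so day 1–3 in a 31-day month, 1–2 in a 30-day month, day 1 in a leap February).
Checking each month of 2269: Jan starts Fri (31d); Feb starts Mon (28d); Mar starts Mon (31d) ✓; Apr starts Thu (30d); May starts Sat (31d) ✓; Jun starts Tue (30d); Jul starts Thu (31d); Aug starts Sun (31d) ✓; Sep starts Wed (30d); Oct starts Fri (31d); Nov starts Mon (30d) ✓; Dec starts Wed (31d).
Five-Monday months: March, May, August, November → 4.

4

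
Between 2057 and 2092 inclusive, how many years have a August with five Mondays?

14

August has 31 days; it has five Mondays when Monday falls among the first (month-length − 28) days — i.e. when August 1 is one of Monday/Sunday/Saturday.
August 1 by year: 2057:Wed 2058:Thu 2059:Fri 2060:Sun✓ 2061:Mon✓ 2062:Tue 2063:Wed 2064:Fri 2065:Sat✓ 2066:Sun✓ 2067:Mon✓ 2068:Wed 2069:Thu 2070:Fri 2071:Sat✓ …(6 more)… 2078:Mon✓ 2079:Tue 2080:Thu 2081:Fri 2082:Sat✓ 2083:Sun✓ 2084:Tue 2085:Wed 2086:Thu 2087:Fri 2088:Sun✓ 2089:Mon✓ 2090:Tue 2091:Wed 2092:Fri
Years with five Mondays: 2060, 2061, 2065, 2066, 2067, 2071, 2072, 2076, 2077, 2078, 2082, 2083, 2088, 2089 → 14.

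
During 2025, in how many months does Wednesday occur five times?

A month of length L has five Wednesdays iff its first Wednesday is on day ≤ L−28 (so day 1–3 in a 31-day month, 1–2 in a 30-day month, day 1 in a leap February).
Checking each month of 2025: Jan starts Wed (31d) ✓; Feb starts Sat (28d); Mar starts Sat (31d); Apr starts Tue (30d) ✓; May starts Thu (31d); Jun starts Sun (30d); Jul starts Tue (31d) ✓; Aug starts Fri (31d); Sep starts Mon (30d); Oct starts Wed (31d) ✓; Nov starts Sat (30d); Dec starts Mon (31d) ✓.
Five-Wednesday months: January, April, July, October, December → 5.

5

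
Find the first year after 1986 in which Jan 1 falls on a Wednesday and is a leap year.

1992

Jan 1 advances by 2 weekdays after a leap year and by 1 after a common year.
1986: Jan 1 is Wednesday.
1987: Thursday
1988: Friday (leap)
1989: Sunday
1990: Monday
1991: Tuesday
1992: Wednesday (leap)
1992 begins on a Wednesday and is a leap year.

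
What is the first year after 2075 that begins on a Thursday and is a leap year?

2088

Jan 1 advances by 2 weekdays after a leap year and by 1 after a common year.
2075: Jan 1 is Tuesday.
2076: Wednesday (leap)
2077: Friday
2078: Saturday
2079: Sunday
2080: Monday (leap)
2081: Wednesday
2082: Thursday
2083: Friday
2084: Saturday (leap)
2085: Monday
2086: Tuesday
2087: Wednesday
2088: Thursday (leap)
2088 begins on a Thursday and is a leap year.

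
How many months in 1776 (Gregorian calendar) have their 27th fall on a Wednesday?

Check the 27th of each month of 1776: Jan 27: Sat, Feb 27: Tue, Mar 27: Wed, Apr 27: Sat, May 27: Mon, Jun 27: Thu, Jul 27: Sat, Aug 27: Tue, Sep 27: Fri, Oct 27: Sun, Nov 27: Wed, Dec 27: Fri.
Wednesday occurs in March, November — 2 months.

2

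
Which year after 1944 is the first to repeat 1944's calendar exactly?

Two years share a calendar iff Jan 1 falls on the same weekday and both are leap or both are common. 1944: Jan 1 is Saturday, leap year.
1945: Jan 1 Monday, common
1946: Jan 1 Tuesday, common
1947: Jan 1 Wednesday, common
1948: Jan 1 Thursday, leap
1949: Jan 1 Saturday, common
1950: Jan 1 Sunday, common
1951: Jan 1 Monday, common
1952: Jan 1 Tuesday, leap
1953: Jan 1 Thursday, common
1954: Jan 1 Friday, common
1955: Jan 1 Saturday, common
1956: Jan 1 Sunday, leap
1957: Jan 1 Tuesday, common
1958: Jan 1 Wednesday, common
1959: Jan 1 Thursday, common
1960: Jan 1 Friday, leap
1961: Jan 1 Sunday, common
1962: Jan 1 Monday, common
1963: Jan 1 Tuesday, common
1964: Jan 1 Wednesday, leap
1965: Jan 1 Friday, common
1966: Jan 1 Saturday, common
1967: Jan 1 Sunday, common
1968: Jan 1 Monday, leap
1969: Jan 1 Wednesday, common
1970: Jan 1 Thursday, common
1971: Jan 1 Friday, common
1972: Jan 1 Saturday, leap
1972 matches on both conditions.

1972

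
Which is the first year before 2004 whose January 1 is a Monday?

Jan 1 advances by 2 weekdays after a leap year and by 1 after a common year.
2004: Jan 1 is Thursday (leap).
2003: Wednesday
2002: Tuesday
2001: Monday
2001 begins on a Monday

2001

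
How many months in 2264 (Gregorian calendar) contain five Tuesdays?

4

A month of length L has five Tuesdays iff its first Tuesday is on day ≤ L−28 (so day 1–3 in a 31-day month, 1–2 in a 30-day month, day 1 in a leap February).
Checking each month of 2264: Jan starts Fri (31d); Feb starts Mon (29d); Mar starts Tue (31d) ✓; Apr starts Fri (30d); May starts Sun (31d) ✓; Jun starts Wed (30d); Jul starts Fri (31d); Aug starts Mon (31d) ✓; Sep starts Thu (30d); Oct starts Sat (31d); Nov starts Tue (30d) ✓; Dec starts Thu (31d).
Five-Tuesday months: March, May, August, November → 4.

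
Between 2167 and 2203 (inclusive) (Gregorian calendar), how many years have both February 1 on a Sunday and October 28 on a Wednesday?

Check each year's weekday for February 1 and October 28:
  2167: Sun/Wed ✓  2168: Mon/Fri  2169: Wed/Sat  2170: Thu/Sun  2171: Fri/Mon  2172: Sat/Wed  2173: Mon/Thu  2174: Tue/Fri  2175: Wed/Sat  2176: Thu/Mon  2177: Sat/Tue  2178: Sun/Wed ✓  2179: Mon/Thu  2180: Tue/Sat  …(9 more)…  2190: Mon/Thu  2191: Tue/Fri  2192: Wed/Sun  2193: Fri/Mon  2194: Sat/Tue  2195: Sun/Wed ✓  2196: Mon/Fri  2197: Wed/Sat  2198: Thu/Sun  2199: Fri/Mon  2200: Sat/Tue  2201: Sun/Wed ✓  2202: Mon/Thu  2203: Tue/Fri
Both conditions hold in: 2167, 2178, 2189, 2195, 2201 — 5.

5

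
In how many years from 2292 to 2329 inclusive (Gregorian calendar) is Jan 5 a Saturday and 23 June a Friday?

Check each year's weekday for Jan 5 and 23 June:
  2292: Tue/Thu  2293: Thu/Fri  2294: Fri/Sat  2295: Sat/Sun  2296: Sun/Tue  2297: Tue/Wed  2298: Wed/Thu  2299: Thu/Fri  2300: Fri/Sat  2301: Sat/Sun  2302: Sun/Mon  2303: Mon/Tue  2304: Tue/Thu  2305: Thu/Fri  …(10 more)…  2316: Wed/Fri  2317: Fri/Sat  2318: Sat/Sun  2319: Sun/Mon  2320: Mon/Wed  2321: Wed/Thu  2322: Thu/Fri  2323: Fri/Sat  2324: Sat/Mon  2325: Mon/Tue  2326: Tue/Wed  2327: Wed/Thu  2328: Thu/Sat  2329: Sat/Sun
Both conditions hold in: no year — 0.

0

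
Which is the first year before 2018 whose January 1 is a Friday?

Jan 1 advances by 2 weekdays after a leap year and by 1 after a common year.
2018: Jan 1 is Monday.
2017: Sunday
2016: Friday (leap)
2016 begins on a Friday

2016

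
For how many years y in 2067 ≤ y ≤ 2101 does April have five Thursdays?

10

April has 30 days; it has five Thursdays when Thursday falls among the first (month-length − 28) days — i.e. when April 1 is one of Thursday/Wednesday.
April 1 by year: 2067:Fri 2068:Sun 2069:Mon 2070:Tue 2071:Wed✓ 2072:Fri 2073:Sat 2074:Sun 2075:Mon 2076:Wed✓ 2077:Thu✓ 2078:Fri 2079:Sat 2080:Mon 2081:Tue …(5 more)… 2087:Tue 2088:Thu✓ 2089:Fri 2090:Sat 2091:Sun 2092:Tue 2093:Wed✓ 2094:Thu✓ 2095:Fri 2096:Sun 2097:Mon 2098:Tue 2099:Wed✓ 2100:Thu✓ 2101:Fri
Years with five Thursdays: 2071, 2076, 2077, 2082, 2083, 2088, 2093, 2094, 2099, 2100 → 10.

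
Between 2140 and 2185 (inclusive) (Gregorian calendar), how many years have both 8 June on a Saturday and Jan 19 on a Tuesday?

Check each year's weekday for 8 June and Jan 19:
  2140: Wed/Tue  2141: Thu/Thu  2142: Fri/Fri  2143: Sat/Sat  2144: Mon/Sun  2145: Tue/Tue  2146: Wed/Wed  2147: Thu/Thu  2148: Sat/Fri  2149: Sun/Sun  2150: Mon/Mon  2151: Tue/Tue  2152: Thu/Wed  2153: Fri/Fri  …(18 more)…  2172: Mon/Sun  2173: Tue/Tue  2174: Wed/Wed  2175: Thu/Thu  2176: Sat/Fri  2177: Sun/Sun  2178: Mon/Mon  2179: Tue/Tue  2180: Thu/Wed  2181: Fri/Fri  2182: Sat/Sat  2183: Sun/Sun  2184: Tue/Mon  2185: Wed/Wed
Both conditions hold in: no year — 0.

0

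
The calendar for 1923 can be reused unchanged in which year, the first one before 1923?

1917

Two years share a calendar iff Jan 1 falls on the same weekday and both are leap or both are common. 1923: Jan 1 is Monday, common year.
1922: Jan 1 Sunday, common
1921: Jan 1 Saturday, common
1920: Jan 1 Thursday, leap
1919: Jan 1 Wednesday, common
1918: Jan 1 Tuesday, common
1917: Jan 1 Monday, common
1917 matches on both conditions.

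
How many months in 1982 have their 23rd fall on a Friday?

2

Check the 23rd of each month of 1982: Jan 23: Sat, Feb 23: Tue, Mar 23: Tue, Apr 23: Fri, May 23: Sun, Jun 23: Wed, Jul 23: Fri, Aug 23: Mon, Sep 23: Thu, Oct 23: Sat, Nov 23: Tue, Dec 23: Thu.
Friday occurs in April, July — 2 months.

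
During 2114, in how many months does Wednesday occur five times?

A month of length L has five Wednesdays iff its first Wednesday is on day ≤ L−28 (so day 1–3 in a 31-day month, 1–2 in a 30-day month, day 1 in a leap February).
Checking each month of 2114: Jan starts Mon (31d) ✓; Feb starts Thu (28d); Mar starts Thu (31d); Apr starts Sun (30d); May starts Tue (31d) ✓; Jun starts Fri (30d); Jul starts Sun (31d); Aug starts Wed (31d) ✓; Sep starts Sat (30d); Oct starts Mon (31d) ✓; Nov starts Thu (30d); Dec starts Sat (31d).
Five-Wednesday months: January, May, August, October → 4.

4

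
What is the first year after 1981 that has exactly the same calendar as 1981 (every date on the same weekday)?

Two years share a calendar iff Jan 1 falls on the same weekday and both are leap or both are common. 1981: Jan 1 is Thursday, common year.
1982: Jan 1 Friday, common
1983: Jan 1 Saturday, common
1984: Jan 1 Sunday, leap
1985: Jan 1 Tuesday, common
1986: Jan 1 Wednesday, common
1987: Jan 1 Thursday, common
1987 matches on both conditions.

1987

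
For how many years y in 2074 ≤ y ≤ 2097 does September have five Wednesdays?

7

September has 30 days; it has five Wednesdays when Wednesday falls among the first (month-length − 28) days — i.e. when September 1 is one of Wednesday/Tuesday.
September 1 by year: 2074:Sat 2075:Sun 2076:Tue✓ 2077:Wed✓ 2078:Thu 2079:Fri 2080:Sun 2081:Mon 2082:Tue✓ 2083:Wed✓ 2084:Fri 2085:Sat 2086:Sun 2087:Mon 2088:Wed✓ 2089:Thu 2090:Fri 2091:Sat 2092:Mon 2093:Tue✓ 2094:Wed✓ 2095:Thu 2096:Sat 2097:Sun
Years with five Wednesdays: 2076, 2077, 2082, 2083, 2088, 2093, 2094 → 7.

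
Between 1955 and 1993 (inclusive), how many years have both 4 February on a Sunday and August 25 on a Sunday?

1

Check each year's weekday for 4 February and August 25:
  1955: Fri/Thu  1956: Sat/Sat  1957: Mon/Sun  1958: Tue/Mon  1959: Wed/Tue  1960: Thu/Thu  1961: Sat/Fri  1962: Sun/Sat  1963: Mon/Sun  1964: Tue/Tue  1965: Thu/Wed  1966: Fri/Thu  1967: Sat/Fri  1968: Sun/Sun ✓  …(11 more)…  1980: Mon/Mon  1981: Wed/Tue  1982: Thu/Wed  1983: Fri/Thu  1984: Sat/Sat  1985: Mon/Sun  1986: Tue/Mon  1987: Wed/Tue  1988: Thu/Thu  1989: Sat/Fri  1990: Sun/Sat  1991: Mon/Sun  1992: Tue/Tue  1993: Thu/Wed
Both conditions hold in: 1968 — 1.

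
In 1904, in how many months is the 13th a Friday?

1

Check the 13th of each month of 1904: Jan 13: Wed, Feb 13: Sat, Mar 13: Sun, Apr 13: Wed, May 13: Fri, Jun 13: Mon, Jul 13: Wed, Aug 13: Sat, Sep 13: Tue, Oct 13: Thu, Nov 13: Sun, Dec 13: Tue.
Friday occurs in May — 1 month.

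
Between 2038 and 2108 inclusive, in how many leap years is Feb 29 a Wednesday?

Leap years in 2038–2108: 17 of them.
Feb 29 weekday advances by 5 (mod 7) from one leap year to the next four years later (or differs when a century non-leap intervenes).
Leap-day weekdays: 2040:Wed✓ 2044:Mon 2048:Sat 2052:Thu 2056:Tue 2060:Sun 2064:Fri 2068:Wed✓ 2072:Mon 2076:Sat 2080:Thu 2084:Tue 2088:Sun 2092:Fri 2096:Wed✓ 2104:Fri 2108:Wed✓
Wednesday: 2040, 2068, 2096, 2108 → 4.

4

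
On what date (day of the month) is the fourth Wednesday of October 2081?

October 1, 2081 is a Wednesday, so the first Wednesday is the 1st.
The fourth Wednesday is 1 + 21 = 22.

22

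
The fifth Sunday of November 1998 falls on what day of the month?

November 1, 1998 is a Sunday, so the first Sunday is the 1st.
The fifth Sunday is 1 + 28 = 29.

29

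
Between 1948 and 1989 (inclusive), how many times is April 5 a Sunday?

6

Track April 5's weekday year by year (advancing +1, or +2 across a Feb 29):
  1948: Mon  1949: Tue (+1)  1950: Wed (+1)  1951: Thu (+1)  1952: Sat (+2)
  1953: Sun (+1) ✓  1954: Mon (+1)  1955: Tue (+1)  1956: Thu (+2)  1957: Fri (+1)
  1958: Sat (+1)  1959: Sun (+1) ✓  1960: Tue (+2)  1961: Wed (+1)  … (14 more years) …
  1976: Mon (+2)  1977: Tue (+1)  1978: Wed (+1)  1979: Thu (+1)  1980: Sat (+2)
  1981: Sun (+1) ✓  1982: Mon (+1)  1983: Tue (+1)  1984: Thu (+2)  1985: Fri (+1)
  1986: Sat (+1)  1987: Sun (+1) ✓  1988: Tue (+2)  1989: Wed (+1)
Sunday years: 1953, 1959, 1964, 1970, 1981, 1987 — 6 in total.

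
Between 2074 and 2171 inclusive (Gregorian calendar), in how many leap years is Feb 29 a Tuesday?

3

Leap years in 2074–2171: 23 of them.
Feb 29 weekday advances by 5 (mod 7) from one leap year to the next four years later (or differs when a century non-leap intervenes).
Leap-day weekdays: 2076:Sat 2080:Thu 2084:Tue✓ 2088:Sun 2092:Fri 2096:Wed 2104:Fri 2108:Wed 2112:Mon 2116:Sat 2120:Thu 2124:Tue✓ 2128:Sun 2132:Fri 2136:Wed 2140:Mon 2144:Sat 2148:Thu 2152:Tue✓ 2156:Sun 2160:Fri 2164:Wed 2168:Mon
Tuesday: 2084, 2124, 2152 → 3.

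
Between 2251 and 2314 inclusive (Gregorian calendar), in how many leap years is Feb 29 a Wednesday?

Leap years in 2251–2314: 15 of them.
Feb 29 weekday advances by 5 (mod 7) from one leap year to the next four years later (or differs when a century non-leap intervenes).
Leap-day weekdays: 2252:Sun 2256:Fri 2260:Wed✓ 2264:Mon 2268:Sat 2272:Thu 2276:Tue 2280:Sun 2284:Fri 2288:Wed✓ 2292:Mon 2296:Sat 2304:Mon 2308:Sat 2312:Thu
Wednesday: 2260, 2288 → 2.

2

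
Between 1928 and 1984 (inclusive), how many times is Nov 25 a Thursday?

8

Track Nov 25's weekday year by year (advancing +1, or +2 across a Feb 29):
  1928: Sun  1929: Mon (+1)  1930: Tue (+1)  1931: Wed (+1)  1932: Fri (+2)
  1933: Sat (+1)  1934: Sun (+1)  1935: Mon (+1)  1936: Wed (+2)  1937: Thu (+1) ✓
  1938: Fri (+1)  1939: Sat (+1)  1940: Mon (+2)  1941: Tue (+1)  … (29 more years) …
  1971: Thu (+1) ✓  1972: Sat (+2)  1973: Sun (+1)  1974: Mon (+1)  1975: Tue (+1)
  1976: Thu (+2) ✓  1977: Fri (+1)  1978: Sat (+1)  1979: Sun (+1)  1980: Tue (+2)
  1981: Wed (+1)  1982: Thu (+1) ✓  1983: Fri (+1)  1984: Sun (+2)
Thursday years: 1937, 1943, 1948, 1954, 1965, 1971, 1976, 1982 — 8 in total.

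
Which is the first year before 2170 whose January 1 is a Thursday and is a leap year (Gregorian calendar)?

2156

Jan 1 advances by 2 weekdays after a leap year and by 1 after a common year.
2170: Jan 1 is Monday.
2169: Sunday
2168: Friday (leap)
2167: Thursday
2166: Wednesday
2165: Tuesday
2164: Sunday (leap)
2163: Saturday
2162: Friday
2161: Thursday
2160: Tuesday (leap)
2159: Monday
2158: Sunday
2157: Saturday
2156: Thursday (leap)
2156 begins on a Thursday and is a leap year.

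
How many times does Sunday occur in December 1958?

December 1958 has 31 days and begins on Monday.
The first Sunday is December 7.
Sundays fall on 7, 14, 21, 28 — that's 4.

4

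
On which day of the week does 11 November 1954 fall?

Thursday

January 1, 1954 is a Friday.
November 11 is day 315 of the year, i.e. 314 days after Jan 1.
314 mod 7 = 6, so advance 6 weekdays from Friday: Thursday.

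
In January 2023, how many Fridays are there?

4

January 2023 has 31 days and begins on Sunday.
The first Friday is January 6.
Fridays fall on 6, 13, 20, 27 — that's 4.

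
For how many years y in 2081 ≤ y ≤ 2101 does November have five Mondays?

November has 30 days; it has five Mondays when Monday falls among the first (month-length − 28) days — i.e. when November 1 is one of Monday/Sunday.
November 1 by year: 2081:Sat 2082:Sun✓ 2083:Mon✓ 2084:Wed 2085:Thu 2086:Fri 2087:Sat 2088:Mon✓ 2089:Tue 2090:Wed 2091:Thu 2092:Sat 2093:Sun✓ 2094:Mon✓ 2095:Tue 2096:Thu 2097:Fri 2098:Sat 2099:Sun✓ 2100:Mon✓ 2101:Tue
Years with five Mondays: 2082, 2083, 2088, 2093, 2094, 2099, 2100 → 7.

7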